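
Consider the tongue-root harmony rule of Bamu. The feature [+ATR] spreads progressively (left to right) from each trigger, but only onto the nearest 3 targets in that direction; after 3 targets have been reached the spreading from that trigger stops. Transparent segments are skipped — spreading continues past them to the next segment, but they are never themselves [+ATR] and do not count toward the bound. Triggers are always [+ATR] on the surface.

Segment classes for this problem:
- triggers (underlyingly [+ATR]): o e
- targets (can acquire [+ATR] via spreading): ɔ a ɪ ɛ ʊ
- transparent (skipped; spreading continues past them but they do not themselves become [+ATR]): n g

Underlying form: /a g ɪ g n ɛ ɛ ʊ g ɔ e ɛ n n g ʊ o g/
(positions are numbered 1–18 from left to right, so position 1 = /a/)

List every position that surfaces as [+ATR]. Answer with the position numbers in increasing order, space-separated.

11 12 16 17

From /e/ at 11 rightward: 12 /ɛ/ → [+ATR]; 13 /n/ transparent; 14 /n/ transparent; 15 /g/ transparent; 16 /ʊ/ → [+ATR]; 17 /o/ is itself a trigger — this domain ends here.
From /o/ at 17 rightward: 18 /g/ transparent; word edge.
Targets with no active source: positions 1 3 6 7 8 10 stay [-ATR].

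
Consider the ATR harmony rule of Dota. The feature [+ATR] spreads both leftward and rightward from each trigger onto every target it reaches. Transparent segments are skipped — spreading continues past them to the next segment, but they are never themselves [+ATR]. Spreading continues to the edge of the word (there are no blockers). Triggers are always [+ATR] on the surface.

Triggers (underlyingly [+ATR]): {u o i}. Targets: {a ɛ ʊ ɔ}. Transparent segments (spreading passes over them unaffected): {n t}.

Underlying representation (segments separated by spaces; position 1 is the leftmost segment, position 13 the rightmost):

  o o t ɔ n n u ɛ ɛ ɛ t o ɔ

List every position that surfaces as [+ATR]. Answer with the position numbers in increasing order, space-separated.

From /o/ at 1 rightward: 2 /o/ is itself a trigger — this domain ends here.
From /o/ at 1 leftward: word edge.
From /o/ at 2 rightward: 3 /t/ transparent; 4 /ɔ/ → [+ATR]; 5 /n/ transparent; 6 /n/ transparent; 7 /u/ is itself a trigger — this domain ends here.
From /o/ at 2 leftward: 1 /o/ is itself a trigger — this domain ends here.
From /u/ at 7 rightward: 8 /ɛ/ → [+ATR]; 9 /ɛ/ → [+ATR]; 10 /ɛ/ → [+ATR]; 11 /t/ transparent; 12 /o/ is itself a trigger — this domain ends here.
From /u/ at 7 leftward: 6 /n/ transparent; 5 /n/ transparent; 4 /ɔ/ → [+ATR]; 3 /t/ transparent; 2 /o/ is itself a trigger — this domain ends here.
From /o/ at 12 rightward: 13 /ɔ/ → [+ATR]; word edge.
From /o/ at 12 leftward: 11 /t/ transparent; 10 /ɛ/ → [+ATR]; 9 /ɛ/ → [+ATR]; 8 /ɛ/ → [+ATR]; 7 /u/ is itself a trigger — this domain ends here.

1 2 4 7 8 9 10 12 13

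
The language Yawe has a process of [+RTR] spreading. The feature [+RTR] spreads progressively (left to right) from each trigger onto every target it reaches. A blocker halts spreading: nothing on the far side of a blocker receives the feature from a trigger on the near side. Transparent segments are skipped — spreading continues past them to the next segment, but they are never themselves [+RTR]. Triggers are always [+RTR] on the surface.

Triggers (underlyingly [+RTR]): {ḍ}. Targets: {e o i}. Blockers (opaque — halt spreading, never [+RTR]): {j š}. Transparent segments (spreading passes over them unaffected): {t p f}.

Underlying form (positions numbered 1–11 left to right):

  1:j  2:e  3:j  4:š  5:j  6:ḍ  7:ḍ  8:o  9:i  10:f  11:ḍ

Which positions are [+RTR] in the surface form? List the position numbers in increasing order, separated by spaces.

6 7 8 9 11

From /ḍ/ at 6 rightward: 7 /ḍ/ is itself a trigger — this domain ends here.
From /ḍ/ at 7 rightward: 8 /o/ → [+RTR]; 9 /i/ → [+RTR]; 10 /f/ transparent; 11 /ḍ/ is itself a trigger — this domain ends here.
From /ḍ/ at 11 rightward: word edge.
Target with no active source: position 2 stays [-emphatic].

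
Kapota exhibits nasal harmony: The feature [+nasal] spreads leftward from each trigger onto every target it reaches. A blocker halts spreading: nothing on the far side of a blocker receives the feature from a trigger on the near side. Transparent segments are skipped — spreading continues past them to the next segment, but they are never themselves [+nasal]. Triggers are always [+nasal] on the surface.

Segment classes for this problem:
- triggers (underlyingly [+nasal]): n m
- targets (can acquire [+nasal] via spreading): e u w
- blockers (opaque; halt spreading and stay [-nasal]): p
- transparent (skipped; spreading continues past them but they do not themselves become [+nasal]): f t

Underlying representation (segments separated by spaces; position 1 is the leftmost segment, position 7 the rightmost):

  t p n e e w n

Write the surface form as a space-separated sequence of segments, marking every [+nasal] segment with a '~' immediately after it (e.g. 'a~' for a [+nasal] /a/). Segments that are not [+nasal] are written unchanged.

From /n/ at 3 leftward: 2 /p/ blocks.
From /n/ at 7 leftward: 6 /w/ → [+nasal]; 5 /e/ → [+nasal]; 4 /e/ → [+nasal]; 3 /n/ is itself a trigger — this domain ends here.
[+nasal] positions on the surface: 3 4 5 6 7.

t p n~ e~ e~ w~ n~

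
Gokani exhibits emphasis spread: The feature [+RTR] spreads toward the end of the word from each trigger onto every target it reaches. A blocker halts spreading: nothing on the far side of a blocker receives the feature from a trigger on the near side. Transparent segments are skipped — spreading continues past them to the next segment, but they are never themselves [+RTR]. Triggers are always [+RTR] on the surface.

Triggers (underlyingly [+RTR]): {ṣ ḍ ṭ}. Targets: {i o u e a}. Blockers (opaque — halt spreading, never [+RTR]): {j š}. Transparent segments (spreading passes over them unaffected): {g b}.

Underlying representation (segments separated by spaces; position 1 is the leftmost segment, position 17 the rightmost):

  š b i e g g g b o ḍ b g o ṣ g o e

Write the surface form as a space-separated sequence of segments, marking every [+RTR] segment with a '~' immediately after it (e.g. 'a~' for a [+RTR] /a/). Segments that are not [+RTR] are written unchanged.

From /ḍ/ at 10 rightward: 11 /b/ transparent; 12 /g/ transparent; 13 /o/ → [+RTR]; 14 /ṣ/ is itself a trigger — this domain ends here.
From /ṣ/ at 14 rightward: 15 /g/ transparent; 16 /o/ → [+RTR]; 17 /e/ → [+RTR]; word edge.
Targets with no active source: positions 3 4 9 stay [-emphatic].
[+RTR] positions on the surface: 10 13 14 16 17.

š b i e g g g b o ḍ~ b g o~ ṣ~ g o~ e~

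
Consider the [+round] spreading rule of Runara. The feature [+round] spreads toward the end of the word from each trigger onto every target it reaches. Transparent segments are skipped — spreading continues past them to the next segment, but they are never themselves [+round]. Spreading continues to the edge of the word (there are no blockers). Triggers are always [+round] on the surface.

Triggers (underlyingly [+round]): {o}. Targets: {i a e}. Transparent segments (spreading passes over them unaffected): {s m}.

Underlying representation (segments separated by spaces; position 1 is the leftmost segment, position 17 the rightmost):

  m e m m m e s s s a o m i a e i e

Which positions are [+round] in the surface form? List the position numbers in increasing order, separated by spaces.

11 13 14 15 16 17

From /o/ at 11 rightward: 12 /m/ transparent; 13 /i/ → [+round]; 14 /a/ → [+round]; 15 /e/ → [+round]; 16 /i/ → [+round]; 17 /e/ → [+round]; word edge.
Targets with no active source: positions 2 6 10 stay [-round].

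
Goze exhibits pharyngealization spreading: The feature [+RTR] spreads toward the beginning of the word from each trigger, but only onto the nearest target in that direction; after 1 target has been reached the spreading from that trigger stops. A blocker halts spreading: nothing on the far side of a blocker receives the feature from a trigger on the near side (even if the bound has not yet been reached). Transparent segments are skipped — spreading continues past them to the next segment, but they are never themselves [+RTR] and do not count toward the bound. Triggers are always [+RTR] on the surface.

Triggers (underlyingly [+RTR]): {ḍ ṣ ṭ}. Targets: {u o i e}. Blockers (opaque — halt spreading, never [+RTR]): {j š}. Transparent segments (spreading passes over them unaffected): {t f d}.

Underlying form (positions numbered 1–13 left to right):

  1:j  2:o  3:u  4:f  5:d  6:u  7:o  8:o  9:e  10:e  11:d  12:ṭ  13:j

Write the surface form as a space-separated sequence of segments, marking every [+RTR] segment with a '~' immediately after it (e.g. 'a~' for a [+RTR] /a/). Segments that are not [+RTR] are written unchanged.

From /ṭ/ at 12 leftward: 11 /d/ transparent; 10 /e/ → [+RTR]; bound reached.
Targets with no active source: positions 2 3 6 7 8 9 stay [-emphatic].
[+RTR] positions on the surface: 10 12.

j o u f d u o o e e~ d ṭ~ j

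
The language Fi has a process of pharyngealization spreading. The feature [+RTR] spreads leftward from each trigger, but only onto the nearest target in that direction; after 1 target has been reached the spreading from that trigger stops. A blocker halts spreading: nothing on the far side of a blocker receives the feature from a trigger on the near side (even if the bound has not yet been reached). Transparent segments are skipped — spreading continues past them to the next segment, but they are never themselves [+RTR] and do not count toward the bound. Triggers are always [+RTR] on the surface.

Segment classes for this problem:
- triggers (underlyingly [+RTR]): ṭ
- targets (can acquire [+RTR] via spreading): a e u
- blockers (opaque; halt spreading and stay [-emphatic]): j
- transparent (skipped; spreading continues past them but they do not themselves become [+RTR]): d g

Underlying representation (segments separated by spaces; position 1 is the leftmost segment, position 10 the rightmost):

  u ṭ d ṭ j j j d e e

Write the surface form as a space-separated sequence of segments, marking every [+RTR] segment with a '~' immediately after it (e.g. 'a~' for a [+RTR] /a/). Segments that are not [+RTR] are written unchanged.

u~ ṭ~ d ṭ~ j j j d e e

From /ṭ/ at 2 leftward: 1 /u/ → [+RTR]; bound reached.
From /ṭ/ at 4 leftward: 3 /d/ transparent; 2 /ṭ/ is itself a trigger — this domain ends here.
Targets with no active source: positions 9 10 stay [-emphatic].
[+RTR] positions on the surface: 1 2 4.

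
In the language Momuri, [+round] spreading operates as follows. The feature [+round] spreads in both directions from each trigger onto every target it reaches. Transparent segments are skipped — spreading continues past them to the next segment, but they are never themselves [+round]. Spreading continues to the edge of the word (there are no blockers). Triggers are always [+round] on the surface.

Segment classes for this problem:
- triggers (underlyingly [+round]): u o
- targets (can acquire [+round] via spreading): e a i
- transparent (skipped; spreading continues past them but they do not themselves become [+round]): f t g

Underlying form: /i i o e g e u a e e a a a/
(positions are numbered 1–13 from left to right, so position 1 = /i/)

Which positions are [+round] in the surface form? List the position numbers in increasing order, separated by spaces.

1 2 3 4 6 7 8 9 10 11 12 13

From /o/ at 3 rightward: 4 /e/ → [+round]; 5 /g/ transparent; 6 /e/ → [+round]; 7 /u/ is itself a trigger — this domain ends here.
From /o/ at 3 leftward: 2 /i/ → [+round]; 1 /i/ → [+round]; word edge.
From /u/ at 7 rightward: 8 /a/ → [+round]; 9 /e/ → [+round]; 10 /e/ → [+round]; 11 /a/ → [+round]; 12 /a/ → [+round]; 13 /a/ → [+round]; word edge.
From /u/ at 7 leftward: 6 /e/ → [+round]; 5 /g/ transparent; 4 /e/ → [+round]; 3 /o/ is itself a trigger — this domain ends here.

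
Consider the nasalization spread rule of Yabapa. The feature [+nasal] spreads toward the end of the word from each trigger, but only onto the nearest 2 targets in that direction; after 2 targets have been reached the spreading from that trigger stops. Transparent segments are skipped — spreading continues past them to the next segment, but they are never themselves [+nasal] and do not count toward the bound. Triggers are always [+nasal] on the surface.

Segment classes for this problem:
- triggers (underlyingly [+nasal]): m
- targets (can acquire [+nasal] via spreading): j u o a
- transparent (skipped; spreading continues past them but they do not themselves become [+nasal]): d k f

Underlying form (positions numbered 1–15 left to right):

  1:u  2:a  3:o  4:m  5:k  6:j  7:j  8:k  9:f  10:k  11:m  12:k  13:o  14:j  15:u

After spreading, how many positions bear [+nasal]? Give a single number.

From /m/ at 4 rightward: 5 /k/ transparent; 6 /j/ → [+nasal]; 7 /j/ → [+nasal]; bound reached.
From /m/ at 11 rightward: 12 /k/ transparent; 13 /o/ → [+nasal]; 14 /j/ → [+nasal]; bound reached.
Targets with no active source: positions 1 2 3 15 stay [-nasal].
[+nasal] positions on the surface: 4 6 7 11 13 14.

6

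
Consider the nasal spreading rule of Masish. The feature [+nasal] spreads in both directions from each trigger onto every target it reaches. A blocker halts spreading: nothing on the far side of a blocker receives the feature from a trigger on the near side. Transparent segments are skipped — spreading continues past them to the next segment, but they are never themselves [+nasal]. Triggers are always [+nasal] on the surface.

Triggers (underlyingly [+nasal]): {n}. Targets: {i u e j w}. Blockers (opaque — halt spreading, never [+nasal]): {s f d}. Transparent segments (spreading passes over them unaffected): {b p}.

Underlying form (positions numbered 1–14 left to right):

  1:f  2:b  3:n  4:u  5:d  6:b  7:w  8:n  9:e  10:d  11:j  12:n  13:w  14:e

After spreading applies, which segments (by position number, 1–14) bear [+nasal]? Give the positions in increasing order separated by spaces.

3 4 7 8 9 11 12 13 14

From /n/ at 3 rightward: 4 /u/ → [+nasal]; 5 /d/ blocks.
From /n/ at 3 leftward: 2 /b/ transparent; 1 /f/ blocks.
From /n/ at 8 rightward: 9 /e/ → [+nasal]; 10 /d/ blocks.
From /n/ at 8 leftward: 7 /w/ → [+nasal]; 6 /b/ transparent; 5 /d/ blocks.
From /n/ at 12 rightward: 13 /w/ → [+nasal]; 14 /e/ → [+nasal]; word edge.
From /n/ at 12 leftward: 11 /j/ → [+nasal]; 10 /d/ blocks.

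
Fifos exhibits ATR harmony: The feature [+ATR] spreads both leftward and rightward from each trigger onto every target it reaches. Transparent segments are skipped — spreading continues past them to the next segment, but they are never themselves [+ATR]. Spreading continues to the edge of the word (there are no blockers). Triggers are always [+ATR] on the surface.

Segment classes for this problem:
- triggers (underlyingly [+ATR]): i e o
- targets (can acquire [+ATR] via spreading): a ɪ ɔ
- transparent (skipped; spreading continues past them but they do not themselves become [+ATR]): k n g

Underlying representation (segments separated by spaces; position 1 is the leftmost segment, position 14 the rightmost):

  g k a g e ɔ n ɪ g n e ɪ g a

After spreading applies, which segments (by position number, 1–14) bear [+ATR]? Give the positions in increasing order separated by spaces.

3 5 6 8 11 12 14

From /e/ at 5 rightward: 6 /ɔ/ → [+ATR]; 7 /n/ transparent; 8 /ɪ/ → [+ATR]; 9 /g/ transparent; 10 /n/ transparent; 11 /e/ is itself a trigger — this domain ends here.
From /e/ at 5 leftward: 4 /g/ transparent; 3 /a/ → [+ATR]; 2 /k/ transparent; 1 /g/ transparent; word edge.
From /e/ at 11 rightward: 12 /ɪ/ → [+ATR]; 13 /g/ transparent; 14 /a/ → [+ATR]; word edge.
From /e/ at 11 leftward: 10 /n/ transparent; 9 /g/ transparent; 8 /ɪ/ → [+ATR]; 7 /n/ transparent; 6 /ɔ/ → [+ATR]; 5 /e/ is itself a trigger — this domain ends here.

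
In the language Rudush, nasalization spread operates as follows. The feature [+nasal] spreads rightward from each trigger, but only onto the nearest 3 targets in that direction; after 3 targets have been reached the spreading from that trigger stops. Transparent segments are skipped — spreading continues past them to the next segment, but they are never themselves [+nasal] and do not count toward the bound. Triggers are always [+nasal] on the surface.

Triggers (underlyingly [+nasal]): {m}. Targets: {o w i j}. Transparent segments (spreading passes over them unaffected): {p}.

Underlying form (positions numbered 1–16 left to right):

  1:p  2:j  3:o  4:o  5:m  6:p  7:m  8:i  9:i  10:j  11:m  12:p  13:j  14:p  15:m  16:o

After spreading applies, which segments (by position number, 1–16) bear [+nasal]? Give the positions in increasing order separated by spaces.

From /m/ at 5 rightward: 6 /p/ transparent; 7 /m/ is itself a trigger — this domain ends here.
From /m/ at 7 rightward: 8 /i/ → [+nasal]; 9 /i/ → [+nasal]; 10 /j/ → [+nasal]; bound reached.
From /m/ at 11 rightward: 12 /p/ transparent; 13 /j/ → [+nasal]; 14 /p/ transparent; 15 /m/ is itself a trigger — this domain ends here.
From /m/ at 15 rightward: 16 /o/ → [+nasal]; word edge.
Targets with no active source: positions 2 3 4 stay [-nasal].

5 7 8 9 10 11 13 15 16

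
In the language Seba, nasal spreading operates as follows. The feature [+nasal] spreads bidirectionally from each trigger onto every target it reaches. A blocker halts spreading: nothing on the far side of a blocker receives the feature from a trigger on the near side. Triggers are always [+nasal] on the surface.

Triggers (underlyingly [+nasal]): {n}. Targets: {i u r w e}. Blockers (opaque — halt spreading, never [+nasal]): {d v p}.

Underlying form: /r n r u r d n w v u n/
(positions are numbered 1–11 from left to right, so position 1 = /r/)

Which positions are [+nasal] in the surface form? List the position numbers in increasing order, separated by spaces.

1 2 3 4 5 7 8 10 11

From /n/ at 2 rightward: 3 /r/ → [+nasal]; 4 /u/ → [+nasal]; 5 /r/ → [+nasal]; 6 /d/ blocks.
From /n/ at 2 leftward: 1 /r/ → [+nasal]; word edge.
From /n/ at 7 rightward: 8 /w/ → [+nasal]; 9 /v/ blocks.
From /n/ at 7 leftward: 6 /d/ blocks.
From /n/ at 11 rightward: word edge.
From /n/ at 11 leftward: 10 /u/ → [+nasal]; 9 /v/ blocks.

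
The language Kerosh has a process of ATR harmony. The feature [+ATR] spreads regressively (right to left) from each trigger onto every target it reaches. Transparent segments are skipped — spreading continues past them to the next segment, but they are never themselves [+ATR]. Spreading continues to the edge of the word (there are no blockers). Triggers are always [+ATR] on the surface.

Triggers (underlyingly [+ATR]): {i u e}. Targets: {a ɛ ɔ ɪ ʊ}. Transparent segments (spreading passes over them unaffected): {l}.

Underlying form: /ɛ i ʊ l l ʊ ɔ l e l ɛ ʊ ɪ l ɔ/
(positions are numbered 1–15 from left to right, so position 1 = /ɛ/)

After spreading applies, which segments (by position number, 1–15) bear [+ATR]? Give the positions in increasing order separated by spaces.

1 2 3 6 7 9

From /i/ at 2 leftward: 1 /ɛ/ → [+ATR]; word edge.
From /e/ at 9 leftward: 8 /l/ transparent; 7 /ɔ/ → [+ATR]; 6 /ʊ/ → [+ATR]; 5 /l/ transparent; 4 /l/ transparent; 3 /ʊ/ → [+ATR]; 2 /i/ is itself a trigger — this domain ends here.
Targets with no active source: positions 11 12 13 15 stay [-ATR].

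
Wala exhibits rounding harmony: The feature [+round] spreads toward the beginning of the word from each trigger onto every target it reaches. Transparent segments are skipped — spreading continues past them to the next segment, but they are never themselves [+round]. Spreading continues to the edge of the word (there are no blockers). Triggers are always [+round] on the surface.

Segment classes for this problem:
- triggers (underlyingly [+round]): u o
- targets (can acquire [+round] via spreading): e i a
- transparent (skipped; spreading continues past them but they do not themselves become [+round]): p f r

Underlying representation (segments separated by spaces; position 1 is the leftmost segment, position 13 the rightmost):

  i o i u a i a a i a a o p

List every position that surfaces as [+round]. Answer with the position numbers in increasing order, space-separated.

From /o/ at 2 leftward: 1 /i/ → [+round]; word edge.
From /u/ at 4 leftward: 3 /i/ → [+round]; 2 /o/ is itself a trigger — this domain ends here.
From /o/ at 12 leftward: 11 /a/ → [+round]; 10 /a/ → [+round]; 9 /i/ → [+round]; 8 /a/ → [+round]; 7 /a/ → [+round]; 6 /i/ → [+round]; 5 /a/ → [+round]; 4 /u/ is itself a trigger — this domain ends here.

1 2 3 4 5 6 7 8 9 10 11 12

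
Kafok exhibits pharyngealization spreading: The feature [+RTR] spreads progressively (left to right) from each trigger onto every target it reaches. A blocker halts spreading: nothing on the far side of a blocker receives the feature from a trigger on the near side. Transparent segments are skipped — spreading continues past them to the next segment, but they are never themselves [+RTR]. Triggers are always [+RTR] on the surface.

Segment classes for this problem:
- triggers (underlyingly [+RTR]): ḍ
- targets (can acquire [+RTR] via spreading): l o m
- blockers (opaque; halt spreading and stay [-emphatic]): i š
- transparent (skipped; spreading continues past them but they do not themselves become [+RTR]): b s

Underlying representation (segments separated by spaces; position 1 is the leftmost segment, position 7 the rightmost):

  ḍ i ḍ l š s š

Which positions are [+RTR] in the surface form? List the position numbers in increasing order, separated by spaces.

From /ḍ/ at 1 rightward: 2 /i/ blocks.
From /ḍ/ at 3 rightward: 4 /l/ → [+RTR]; 5 /š/ blocks.

1 3 4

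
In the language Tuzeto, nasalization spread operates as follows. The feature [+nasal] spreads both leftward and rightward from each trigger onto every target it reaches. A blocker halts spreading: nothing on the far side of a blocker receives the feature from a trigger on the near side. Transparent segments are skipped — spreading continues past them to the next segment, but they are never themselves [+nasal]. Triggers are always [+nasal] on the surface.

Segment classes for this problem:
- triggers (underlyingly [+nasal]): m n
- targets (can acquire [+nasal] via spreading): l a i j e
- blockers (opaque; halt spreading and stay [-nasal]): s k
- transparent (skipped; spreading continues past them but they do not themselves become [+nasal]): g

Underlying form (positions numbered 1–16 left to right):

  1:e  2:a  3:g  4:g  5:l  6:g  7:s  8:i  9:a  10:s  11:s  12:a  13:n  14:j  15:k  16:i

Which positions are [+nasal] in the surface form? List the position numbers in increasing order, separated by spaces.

From /n/ at 13 rightward: 14 /j/ → [+nasal]; 15 /k/ blocks.
From /n/ at 13 leftward: 12 /a/ → [+nasal]; 11 /s/ blocks.
Targets with no active source: positions 1 2 5 8 9 16 stay [-nasal].

12 13 14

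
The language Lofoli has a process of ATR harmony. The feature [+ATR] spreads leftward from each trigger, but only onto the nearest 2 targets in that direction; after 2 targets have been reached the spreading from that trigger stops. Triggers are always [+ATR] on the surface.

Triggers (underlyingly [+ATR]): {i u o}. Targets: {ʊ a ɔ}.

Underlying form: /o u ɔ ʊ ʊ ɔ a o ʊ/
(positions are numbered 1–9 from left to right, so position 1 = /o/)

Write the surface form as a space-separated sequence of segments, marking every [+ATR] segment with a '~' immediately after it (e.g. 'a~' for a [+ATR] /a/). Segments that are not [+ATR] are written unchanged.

From /o/ at 1 leftward: word edge.
From /u/ at 2 leftward: 1 /o/ is itself a trigger — this domain ends here.
From /o/ at 8 leftward: 7 /a/ → [+ATR]; 6 /ɔ/ → [+ATR]; bound reached.
Targets with no active source: positions 3 4 5 9 stay [-ATR].
[+ATR] positions on the surface: 1 2 6 7 8.

o~ u~ ɔ ʊ ʊ ɔ~ a~ o~ ʊ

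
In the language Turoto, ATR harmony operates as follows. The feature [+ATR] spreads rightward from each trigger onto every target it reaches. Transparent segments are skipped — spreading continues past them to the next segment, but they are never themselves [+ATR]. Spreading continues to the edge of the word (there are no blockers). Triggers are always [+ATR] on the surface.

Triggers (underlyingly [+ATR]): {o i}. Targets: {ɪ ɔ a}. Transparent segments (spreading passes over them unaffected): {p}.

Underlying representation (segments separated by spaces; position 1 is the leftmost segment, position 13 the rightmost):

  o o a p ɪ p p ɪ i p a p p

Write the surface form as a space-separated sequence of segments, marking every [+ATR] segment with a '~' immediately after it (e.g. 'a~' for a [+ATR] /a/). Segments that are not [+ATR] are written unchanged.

o~ o~ a~ p ɪ~ p p ɪ~ i~ p a~ p p

From /o/ at 1 rightward: 2 /o/ is itself a trigger — this domain ends here.
From /o/ at 2 rightward: 3 /a/ → [+ATR]; 4 /p/ transparent; 5 /ɪ/ → [+ATR]; 6 /p/ transparent; 7 /p/ transparent; 8 /ɪ/ → [+ATR]; 9 /i/ is itself a trigger — this domain ends here.
From /i/ at 9 rightward: 10 /p/ transparent; 11 /a/ → [+ATR]; 12 /p/ transparent; 13 /p/ transparent; word edge.
[+ATR] positions on the surface: 1 2 3 5 8 9 11.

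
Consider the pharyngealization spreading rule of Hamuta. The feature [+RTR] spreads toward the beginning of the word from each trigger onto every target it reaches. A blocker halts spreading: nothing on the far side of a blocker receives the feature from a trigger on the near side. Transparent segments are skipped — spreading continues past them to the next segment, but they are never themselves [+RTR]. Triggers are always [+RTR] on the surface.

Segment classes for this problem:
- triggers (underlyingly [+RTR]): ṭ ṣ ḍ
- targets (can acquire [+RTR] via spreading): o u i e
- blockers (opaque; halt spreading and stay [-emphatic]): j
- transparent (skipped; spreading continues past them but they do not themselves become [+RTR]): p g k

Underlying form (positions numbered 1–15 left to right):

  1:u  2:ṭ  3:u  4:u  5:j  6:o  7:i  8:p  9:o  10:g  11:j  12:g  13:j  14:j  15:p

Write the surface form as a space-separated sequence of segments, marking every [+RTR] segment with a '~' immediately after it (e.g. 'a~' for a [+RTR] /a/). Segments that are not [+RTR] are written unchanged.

u~ ṭ~ u u j o i p o g j g j j p

From /ṭ/ at 2 leftward: 1 /u/ → [+RTR]; word edge.
Targets with no active source: positions 3 4 6 7 9 stay [-emphatic].
[+RTR] positions on the surface: 1 2.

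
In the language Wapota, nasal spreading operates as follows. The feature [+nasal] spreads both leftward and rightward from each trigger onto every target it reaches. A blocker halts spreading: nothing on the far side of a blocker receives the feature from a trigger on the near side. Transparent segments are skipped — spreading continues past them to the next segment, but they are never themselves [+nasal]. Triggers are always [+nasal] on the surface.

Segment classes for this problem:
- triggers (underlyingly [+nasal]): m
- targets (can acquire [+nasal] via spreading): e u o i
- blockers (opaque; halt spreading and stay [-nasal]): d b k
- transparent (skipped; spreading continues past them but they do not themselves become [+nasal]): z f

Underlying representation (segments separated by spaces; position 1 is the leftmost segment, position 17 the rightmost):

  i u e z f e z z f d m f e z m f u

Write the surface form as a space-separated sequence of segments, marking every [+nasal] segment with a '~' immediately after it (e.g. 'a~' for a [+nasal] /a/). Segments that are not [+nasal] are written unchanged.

From /m/ at 11 rightward: 12 /f/ transparent; 13 /e/ → [+nasal]; 14 /z/ transparent; 15 /m/ is itself a trigger — this domain ends here.
From /m/ at 11 leftward: 10 /d/ blocks.
From /m/ at 15 rightward: 16 /f/ transparent; 17 /u/ → [+nasal]; word edge.
From /m/ at 15 leftward: 14 /z/ transparent; 13 /e/ → [+nasal]; 12 /f/ transparent; 11 /m/ is itself a trigger — this domain ends here.
Targets with no active source: positions 1 2 3 6 stay [-nasal].
[+nasal] positions on the surface: 11 13 15 17.

i u e z f e z z f d m~ f e~ z m~ f u~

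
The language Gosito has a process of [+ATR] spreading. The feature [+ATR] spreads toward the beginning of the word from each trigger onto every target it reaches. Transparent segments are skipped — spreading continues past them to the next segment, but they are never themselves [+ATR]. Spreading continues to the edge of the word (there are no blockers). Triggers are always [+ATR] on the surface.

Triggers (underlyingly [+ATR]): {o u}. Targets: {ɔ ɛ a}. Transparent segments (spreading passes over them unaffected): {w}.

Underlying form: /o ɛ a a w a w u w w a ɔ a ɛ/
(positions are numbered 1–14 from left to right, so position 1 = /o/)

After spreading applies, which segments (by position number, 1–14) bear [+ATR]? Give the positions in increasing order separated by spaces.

1 2 3 4 6 8

From /o/ at 1 leftward: word edge.
From /u/ at 8 leftward: 7 /w/ transparent; 6 /a/ → [+ATR]; 5 /w/ transparent; 4 /a/ → [+ATR]; 3 /a/ → [+ATR]; 2 /ɛ/ → [+ATR]; 1 /o/ is itself a trigger — this domain ends here.
Targets with no active source: positions 11 12 13 14 stay [-ATR].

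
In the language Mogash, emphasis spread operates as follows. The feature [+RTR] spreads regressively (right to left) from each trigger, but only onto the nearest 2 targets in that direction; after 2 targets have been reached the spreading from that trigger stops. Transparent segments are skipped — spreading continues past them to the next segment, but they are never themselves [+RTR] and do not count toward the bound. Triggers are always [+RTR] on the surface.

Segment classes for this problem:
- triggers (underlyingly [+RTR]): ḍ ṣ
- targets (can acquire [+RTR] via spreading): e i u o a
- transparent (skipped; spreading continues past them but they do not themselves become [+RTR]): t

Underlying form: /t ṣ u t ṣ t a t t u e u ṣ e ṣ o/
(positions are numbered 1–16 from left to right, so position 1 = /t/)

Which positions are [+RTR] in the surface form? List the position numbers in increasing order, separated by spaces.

2 3 5 11 12 13 14 15

From /ṣ/ at 2 leftward: 1 /t/ transparent; word edge.
From /ṣ/ at 5 leftward: 4 /t/ transparent; 3 /u/ → [+RTR]; 2 /ṣ/ is itself a trigger — this domain ends here.
From /ṣ/ at 13 leftward: 12 /u/ → [+RTR]; 11 /e/ → [+RTR]; bound reached.
From /ṣ/ at 15 leftward: 14 /e/ → [+RTR]; 13 /ṣ/ is itself a trigger — this domain ends here.
Targets with no active source: positions 7 10 16 stay [-emphatic].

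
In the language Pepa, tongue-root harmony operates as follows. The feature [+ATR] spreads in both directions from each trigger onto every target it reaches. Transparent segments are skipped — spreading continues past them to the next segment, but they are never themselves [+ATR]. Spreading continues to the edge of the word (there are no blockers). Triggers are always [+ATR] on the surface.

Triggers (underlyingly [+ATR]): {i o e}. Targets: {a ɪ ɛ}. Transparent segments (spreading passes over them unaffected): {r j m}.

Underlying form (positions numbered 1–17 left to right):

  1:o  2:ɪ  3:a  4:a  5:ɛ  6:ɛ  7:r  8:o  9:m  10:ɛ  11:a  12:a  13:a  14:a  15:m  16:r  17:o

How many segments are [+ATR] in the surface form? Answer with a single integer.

From /o/ at 1 rightward: 2 /ɪ/ → [+ATR]; 3 /a/ → [+ATR]; 4 /a/ → [+ATR]; 5 /ɛ/ → [+ATR]; 6 /ɛ/ → [+ATR]; 7 /r/ transparent; 8 /o/ is itself a trigger — this domain ends here.
From /o/ at 1 leftward: word edge.
From /o/ at 8 rightward: 9 /m/ transparent; 10 /ɛ/ → [+ATR]; 11 /a/ → [+ATR]; 12 /a/ → [+ATR]; 13 /a/ → [+ATR]; 14 /a/ → [+ATR]; 15 /m/ transparent; 16 /r/ transparent; 17 /o/ is itself a trigger — this domain ends here.
From /o/ at 8 leftward: 7 /r/ transparent; 6 /ɛ/ → [+ATR]; 5 /ɛ/ → [+ATR]; 4 /a/ → [+ATR]; 3 /a/ → [+ATR]; 2 /ɪ/ → [+ATR]; 1 /o/ is itself a trigger — this domain ends here.
From /o/ at 17 rightward: word edge.
From /o/ at 17 leftward: 16 /r/ transparent; 15 /m/ transparent; 14 /a/ → [+ATR]; 13 /a/ → [+ATR]; 12 /a/ → [+ATR]; 11 /a/ → [+ATR]; 10 /ɛ/ → [+ATR]; 9 /m/ transparent; 8 /o/ is itself a trigger — this domain ends here.
[+ATR] positions on the surface: 1 2 3 4 5 6 8 10 11 12 13 14 17.

13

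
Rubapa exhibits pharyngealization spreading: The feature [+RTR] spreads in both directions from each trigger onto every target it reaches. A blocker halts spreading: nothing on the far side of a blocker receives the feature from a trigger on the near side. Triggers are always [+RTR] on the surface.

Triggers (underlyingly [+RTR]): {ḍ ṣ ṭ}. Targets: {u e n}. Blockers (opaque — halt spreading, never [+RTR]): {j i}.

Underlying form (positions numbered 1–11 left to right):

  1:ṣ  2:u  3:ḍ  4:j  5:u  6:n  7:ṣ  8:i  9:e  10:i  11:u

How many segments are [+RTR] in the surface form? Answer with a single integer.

6

From /ṣ/ at 1 rightward: 2 /u/ → [+RTR]; 3 /ḍ/ is itself a trigger — this domain ends here.
From /ṣ/ at 1 leftward: word edge.
From /ḍ/ at 3 rightward: 4 /j/ blocks.
From /ḍ/ at 3 leftward: 2 /u/ → [+RTR]; 1 /ṣ/ is itself a trigger — this domain ends here.
From /ṣ/ at 7 rightward: 8 /i/ blocks.
From /ṣ/ at 7 leftward: 6 /n/ → [+RTR]; 5 /u/ → [+RTR]; 4 /j/ blocks.
Targets with no active source: positions 9 11 stay [-emphatic].
[+RTR] positions on the surface: 1 2 3 5 6 7.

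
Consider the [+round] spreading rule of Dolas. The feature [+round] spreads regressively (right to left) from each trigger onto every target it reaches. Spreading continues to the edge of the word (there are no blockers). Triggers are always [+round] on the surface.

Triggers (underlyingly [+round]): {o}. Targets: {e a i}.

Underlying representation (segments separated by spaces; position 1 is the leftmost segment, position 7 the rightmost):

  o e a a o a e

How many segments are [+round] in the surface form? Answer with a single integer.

From /o/ at 1 leftward: word edge.
From /o/ at 5 leftward: 4 /a/ → [+round]; 3 /a/ → [+round]; 2 /e/ → [+round]; 1 /o/ is itself a trigger — this domain ends here.
Targets with no active source: positions 6 7 stay [-round].
[+round] positions on the surface: 1 2 3 4 5.

5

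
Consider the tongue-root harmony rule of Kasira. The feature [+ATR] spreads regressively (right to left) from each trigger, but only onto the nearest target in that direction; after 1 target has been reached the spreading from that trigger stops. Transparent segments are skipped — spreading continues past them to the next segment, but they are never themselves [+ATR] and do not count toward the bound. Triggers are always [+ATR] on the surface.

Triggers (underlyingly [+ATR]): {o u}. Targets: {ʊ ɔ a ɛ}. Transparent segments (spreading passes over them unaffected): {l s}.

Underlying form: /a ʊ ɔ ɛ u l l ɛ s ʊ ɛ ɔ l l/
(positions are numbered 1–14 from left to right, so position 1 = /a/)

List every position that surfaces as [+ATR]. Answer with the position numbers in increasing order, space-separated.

4 5

From /u/ at 5 leftward: 4 /ɛ/ → [+ATR]; bound reached.
Targets with no active source: positions 1 2 3 8 10 11 12 stay [-ATR].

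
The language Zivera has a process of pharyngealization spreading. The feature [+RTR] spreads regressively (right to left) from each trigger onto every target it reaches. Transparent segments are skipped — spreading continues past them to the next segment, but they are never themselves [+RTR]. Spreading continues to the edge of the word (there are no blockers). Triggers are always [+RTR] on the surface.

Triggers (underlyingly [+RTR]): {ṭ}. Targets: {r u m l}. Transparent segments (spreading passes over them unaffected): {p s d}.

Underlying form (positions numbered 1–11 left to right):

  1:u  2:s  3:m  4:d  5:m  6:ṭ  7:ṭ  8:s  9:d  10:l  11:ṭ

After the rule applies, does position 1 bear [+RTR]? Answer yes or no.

yes

From /ṭ/ at 6 leftward: 5 /m/ → [+RTR]; 4 /d/ transparent; 3 /m/ → [+RTR]; 2 /s/ transparent; 1 /u/ → [+RTR]; word edge.
From /ṭ/ at 7 leftward: 6 /ṭ/ is itself a trigger — this domain ends here.
From /ṭ/ at 11 leftward: 10 /l/ → [+RTR]; 9 /d/ transparent; 8 /s/ transparent; 7 /ṭ/ is itself a trigger — this domain ends here.
[+RTR] positions on the surface: 1 3 5 6 7 10 11.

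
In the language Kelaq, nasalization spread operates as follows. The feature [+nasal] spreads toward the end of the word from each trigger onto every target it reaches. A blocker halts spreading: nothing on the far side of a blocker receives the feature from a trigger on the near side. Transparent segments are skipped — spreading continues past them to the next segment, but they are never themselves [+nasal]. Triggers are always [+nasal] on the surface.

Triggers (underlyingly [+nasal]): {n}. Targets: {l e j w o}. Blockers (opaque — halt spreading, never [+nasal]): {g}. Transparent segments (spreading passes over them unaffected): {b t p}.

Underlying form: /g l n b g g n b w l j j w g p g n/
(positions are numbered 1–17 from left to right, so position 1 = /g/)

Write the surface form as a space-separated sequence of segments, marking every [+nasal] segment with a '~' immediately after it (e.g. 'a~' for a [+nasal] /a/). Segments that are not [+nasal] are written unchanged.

g l n~ b g g n~ b w~ l~ j~ j~ w~ g p g n~

From /n/ at 3 rightward: 4 /b/ transparent; 5 /g/ blocks.
From /n/ at 7 rightward: 8 /b/ transparent; 9 /w/ → [+nasal]; 10 /l/ → [+nasal]; 11 /j/ → [+nasal]; 12 /j/ → [+nasal]; 13 /w/ → [+nasal]; 14 /g/ blocks.
From /n/ at 17 rightward: word edge.
Target with no active source: position 2 stays [-nasal].
[+nasal] positions on the surface: 3 7 9 10 11 12 13 17.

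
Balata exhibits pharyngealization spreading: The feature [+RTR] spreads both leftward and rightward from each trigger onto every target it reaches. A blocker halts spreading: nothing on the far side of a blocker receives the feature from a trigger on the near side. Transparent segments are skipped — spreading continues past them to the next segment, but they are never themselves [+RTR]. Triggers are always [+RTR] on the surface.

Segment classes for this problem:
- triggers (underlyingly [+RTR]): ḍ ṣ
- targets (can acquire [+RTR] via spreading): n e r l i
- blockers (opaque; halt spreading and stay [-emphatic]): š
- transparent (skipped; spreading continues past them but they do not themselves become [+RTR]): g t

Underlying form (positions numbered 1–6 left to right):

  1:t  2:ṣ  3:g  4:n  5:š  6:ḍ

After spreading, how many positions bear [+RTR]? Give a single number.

3

From /ṣ/ at 2 rightward: 3 /g/ transparent; 4 /n/ → [+RTR]; 5 /š/ blocks.
From /ṣ/ at 2 leftward: 1 /t/ transparent; word edge.
From /ḍ/ at 6 rightward: word edge.
From /ḍ/ at 6 leftward: 5 /š/ blocks.
[+RTR] positions on the surface: 2 4 6.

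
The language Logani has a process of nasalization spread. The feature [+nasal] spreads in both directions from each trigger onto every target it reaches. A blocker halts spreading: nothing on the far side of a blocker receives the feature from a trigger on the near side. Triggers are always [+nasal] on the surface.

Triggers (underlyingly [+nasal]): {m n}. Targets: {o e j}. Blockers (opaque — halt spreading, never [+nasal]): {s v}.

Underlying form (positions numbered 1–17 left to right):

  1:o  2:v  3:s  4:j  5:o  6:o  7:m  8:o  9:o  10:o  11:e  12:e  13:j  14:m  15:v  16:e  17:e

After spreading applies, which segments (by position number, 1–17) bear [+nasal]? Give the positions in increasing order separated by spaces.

From /m/ at 7 rightward: 8 /o/ → [+nasal]; 9 /o/ → [+nasal]; 10 /o/ → [+nasal]; 11 /e/ → [+nasal]; 12 /e/ → [+nasal]; 13 /j/ → [+nasal]; 14 /m/ is itself a trigger — this domain ends here.
From /m/ at 7 leftward: 6 /o/ → [+nasal]; 5 /o/ → [+nasal]; 4 /j/ → [+nasal]; 3 /s/ blocks.
From /m/ at 14 rightward: 15 /v/ blocks.
From /m/ at 14 leftward: 13 /j/ → [+nasal]; 12 /e/ → [+nasal]; 11 /e/ → [+nasal]; 10 /o/ → [+nasal]; 9 /o/ → [+nasal]; 8 /o/ → [+nasal]; 7 /m/ is itself a trigger — this domain ends here.
Targets with no active source: positions 1 16 17 stay [-nasal].

4 5 6 7 8 9 10 11 12 13 14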